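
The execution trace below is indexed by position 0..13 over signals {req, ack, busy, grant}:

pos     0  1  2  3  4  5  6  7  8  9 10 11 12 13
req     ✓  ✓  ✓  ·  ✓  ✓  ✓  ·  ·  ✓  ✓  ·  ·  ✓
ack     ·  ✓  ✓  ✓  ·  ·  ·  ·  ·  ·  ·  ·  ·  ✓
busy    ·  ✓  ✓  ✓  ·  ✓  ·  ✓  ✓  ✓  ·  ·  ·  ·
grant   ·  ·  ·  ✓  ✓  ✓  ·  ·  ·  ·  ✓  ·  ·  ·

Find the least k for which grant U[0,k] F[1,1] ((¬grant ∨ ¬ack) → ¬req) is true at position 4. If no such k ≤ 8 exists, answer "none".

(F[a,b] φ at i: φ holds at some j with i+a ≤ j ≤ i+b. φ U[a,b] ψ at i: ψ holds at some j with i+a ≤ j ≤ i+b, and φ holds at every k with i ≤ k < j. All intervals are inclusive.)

Need earliest j ≥ 4 with F[1,1] ((¬grant ∨ ¬ack) → ¬req), and grant at every k in [4,j-1].
  j=4: rhs fails.
  j=5: rhs fails.
  j=6: rhs holds; lhs holds on [4,5]. k = 2.

2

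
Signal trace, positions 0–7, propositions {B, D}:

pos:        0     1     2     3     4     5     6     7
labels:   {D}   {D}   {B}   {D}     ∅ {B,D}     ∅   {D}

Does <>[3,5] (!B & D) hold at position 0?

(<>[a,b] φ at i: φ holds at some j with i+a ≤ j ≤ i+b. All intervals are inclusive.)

Check (!B & D) at each j in [3,5]:
  j=3: true
  j=4: false
  j=5: false
Found at j=3 → formula holds.

True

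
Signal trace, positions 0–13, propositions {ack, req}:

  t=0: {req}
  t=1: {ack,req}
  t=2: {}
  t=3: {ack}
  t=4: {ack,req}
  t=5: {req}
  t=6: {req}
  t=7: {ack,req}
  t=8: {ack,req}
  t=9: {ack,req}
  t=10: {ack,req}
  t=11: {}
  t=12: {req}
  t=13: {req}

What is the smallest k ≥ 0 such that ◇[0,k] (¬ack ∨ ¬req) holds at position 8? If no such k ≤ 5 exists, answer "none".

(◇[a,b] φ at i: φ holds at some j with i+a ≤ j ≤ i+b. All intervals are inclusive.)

3

Scan j = 8,9,… for (¬ack ∨ ¬req):
  j=8: fails
  j=9: fails
  j=10: fails
  j=11: holds
First hit at j=11, so smallest k = 11-8 = 3.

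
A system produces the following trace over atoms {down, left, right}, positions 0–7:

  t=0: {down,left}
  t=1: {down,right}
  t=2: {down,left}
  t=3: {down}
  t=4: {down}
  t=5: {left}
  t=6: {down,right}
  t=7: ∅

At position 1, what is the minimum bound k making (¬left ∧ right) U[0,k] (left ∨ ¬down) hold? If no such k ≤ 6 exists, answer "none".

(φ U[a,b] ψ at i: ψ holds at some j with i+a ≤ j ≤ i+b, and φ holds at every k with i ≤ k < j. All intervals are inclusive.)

1

Need earliest j ≥ 1 with (left ∨ ¬down), and (¬left ∧ right) at every k in [1,j-1].
  j=1: rhs fails.
  j=2: rhs holds; lhs holds on [1,1]. k = 1.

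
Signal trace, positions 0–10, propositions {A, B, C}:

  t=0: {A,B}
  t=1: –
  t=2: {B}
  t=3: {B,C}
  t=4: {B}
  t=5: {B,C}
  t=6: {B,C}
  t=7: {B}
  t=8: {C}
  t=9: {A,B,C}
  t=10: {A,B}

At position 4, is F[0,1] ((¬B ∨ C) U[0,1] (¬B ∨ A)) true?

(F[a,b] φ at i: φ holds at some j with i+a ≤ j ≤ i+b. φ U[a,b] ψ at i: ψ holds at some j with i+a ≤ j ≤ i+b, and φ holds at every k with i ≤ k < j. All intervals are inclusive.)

Does not hold

Check ((¬B ∨ C) U[0,1] (¬B ∨ A)) at each j in [4,5]:
  j=4: fails
  j=5: fails
No position in the window satisfies it → formula fails.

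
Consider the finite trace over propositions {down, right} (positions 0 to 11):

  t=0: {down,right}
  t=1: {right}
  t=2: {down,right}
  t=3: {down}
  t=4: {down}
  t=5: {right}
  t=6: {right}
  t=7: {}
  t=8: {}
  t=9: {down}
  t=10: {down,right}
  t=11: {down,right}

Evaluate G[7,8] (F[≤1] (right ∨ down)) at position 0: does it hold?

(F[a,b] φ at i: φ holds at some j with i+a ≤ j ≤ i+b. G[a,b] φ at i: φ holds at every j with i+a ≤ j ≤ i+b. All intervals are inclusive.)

Check F[≤1] (right ∨ down) at every j in [7,8]:
  j=7: fails (none in [7,8])
  j=8: holds (witness at 9)
Fails at j=7 → formula fails.

No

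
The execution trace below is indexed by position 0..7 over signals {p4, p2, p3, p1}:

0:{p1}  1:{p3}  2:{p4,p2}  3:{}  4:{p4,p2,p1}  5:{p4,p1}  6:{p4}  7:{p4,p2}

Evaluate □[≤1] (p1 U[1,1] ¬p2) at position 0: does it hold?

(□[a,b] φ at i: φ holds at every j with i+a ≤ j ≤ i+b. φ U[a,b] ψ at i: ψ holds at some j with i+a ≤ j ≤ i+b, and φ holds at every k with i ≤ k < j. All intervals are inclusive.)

Does not hold

Check (p1 U[1,1] ¬p2) at every j in [0,1]:
  j=0: holds
  j=1: fails
Fails at j=1 → formula fails.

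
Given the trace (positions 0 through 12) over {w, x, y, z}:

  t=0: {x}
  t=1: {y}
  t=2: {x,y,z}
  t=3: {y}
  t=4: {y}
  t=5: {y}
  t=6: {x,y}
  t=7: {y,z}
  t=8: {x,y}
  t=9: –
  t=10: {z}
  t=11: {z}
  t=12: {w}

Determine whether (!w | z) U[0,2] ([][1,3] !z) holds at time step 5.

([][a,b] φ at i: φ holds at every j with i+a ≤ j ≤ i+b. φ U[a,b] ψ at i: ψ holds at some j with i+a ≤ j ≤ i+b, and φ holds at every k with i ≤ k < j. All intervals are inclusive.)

False

Need some j in [5,7] with [][1,3] !z, and (!w | z) at every k in [5,j-1].
  j=5: [][1,3] !z — fails at 7.
  j=6: [][1,3] !z — fails at 7.
  j=7: [][1,3] !z — fails at 10.
No j in the window works → until fails.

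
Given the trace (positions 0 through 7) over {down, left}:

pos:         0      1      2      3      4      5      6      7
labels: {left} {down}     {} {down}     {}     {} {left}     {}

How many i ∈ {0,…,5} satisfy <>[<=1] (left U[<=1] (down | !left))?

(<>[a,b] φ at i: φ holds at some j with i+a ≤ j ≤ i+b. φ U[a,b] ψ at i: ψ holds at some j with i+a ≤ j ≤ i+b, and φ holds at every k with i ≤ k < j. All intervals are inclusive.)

Evaluate at each i in [0,5]:
  i=0: ✓ (witness j=0)
  i=1: ✓ (witness j=1)
  i=2: ✓ (witness j=2)
  i=3: ✓ (witness j=3)
  i=4: ✓ (witness j=4)
  i=5: ✓ (witness j=5)
Positions where it holds: {0, 1, 2, 3, 4, 5} → 6.

6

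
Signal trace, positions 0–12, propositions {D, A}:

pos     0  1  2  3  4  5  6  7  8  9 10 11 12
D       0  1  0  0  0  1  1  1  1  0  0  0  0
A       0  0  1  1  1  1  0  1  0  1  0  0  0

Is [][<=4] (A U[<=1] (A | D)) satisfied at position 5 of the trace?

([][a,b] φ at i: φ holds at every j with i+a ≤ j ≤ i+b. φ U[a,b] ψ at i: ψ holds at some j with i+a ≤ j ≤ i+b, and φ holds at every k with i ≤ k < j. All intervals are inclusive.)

Check (A U[<=1] (A | D)) at every j in [5,9]:
  j=5: holds
  j=6: holds
  j=7: holds
  j=8: holds
  j=9: holds
All positions satisfy it → formula holds.

Holds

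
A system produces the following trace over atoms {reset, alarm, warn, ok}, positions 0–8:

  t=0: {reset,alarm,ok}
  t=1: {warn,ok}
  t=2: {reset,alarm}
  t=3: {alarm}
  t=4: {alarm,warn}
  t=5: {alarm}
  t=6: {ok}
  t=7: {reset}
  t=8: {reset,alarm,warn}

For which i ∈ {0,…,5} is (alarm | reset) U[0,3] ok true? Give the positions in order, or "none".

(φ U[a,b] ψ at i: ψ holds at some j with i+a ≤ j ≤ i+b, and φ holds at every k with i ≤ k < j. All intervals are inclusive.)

0, 1, 3, 4, 5

Evaluate at each i in [0,5]:
  i=0: ✓ (rhs at j=0)
  i=1: ✓ (rhs at j=1)
  i=2: ✗ (no rhs in [2,5])
  i=3: ✓ (rhs at j=6; lhs holds on [3,5])
  i=4: ✓ (rhs at j=6; lhs holds on [4,5])
  i=5: ✓ (rhs at j=6; lhs holds on [5,5])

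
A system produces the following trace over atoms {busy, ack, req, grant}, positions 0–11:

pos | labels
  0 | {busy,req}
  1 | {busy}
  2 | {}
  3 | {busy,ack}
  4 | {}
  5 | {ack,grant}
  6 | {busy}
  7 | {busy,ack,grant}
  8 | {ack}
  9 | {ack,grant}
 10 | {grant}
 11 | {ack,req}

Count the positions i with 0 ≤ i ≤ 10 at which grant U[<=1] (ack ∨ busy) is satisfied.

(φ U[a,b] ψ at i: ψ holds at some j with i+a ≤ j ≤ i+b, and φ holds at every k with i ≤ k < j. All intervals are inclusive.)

Evaluate at each i in [0,10]:
  i=0: ✓ (rhs at j=0)
  i=1: ✓ (rhs at j=1)
  i=2: ✗ (lhs fails at k=2 before rhs at j=3)
  i=3: ✓ (rhs at j=3)
  i=4: ✗ (lhs fails at k=4 before rhs at j=5)
  i=5: ✓ (rhs at j=5)
  i=6: ✓ (rhs at j=6)
  i=7: ✓ (rhs at j=7)
  i=8: ✓ (rhs at j=8)
  i=9: ✓ (rhs at j=9)
  i=10: ✓ (rhs at j=11; lhs holds on [10,10])
Positions where it holds: {0, 1, 3, 5, 6, 7, 8, 9, 10} → 9.

9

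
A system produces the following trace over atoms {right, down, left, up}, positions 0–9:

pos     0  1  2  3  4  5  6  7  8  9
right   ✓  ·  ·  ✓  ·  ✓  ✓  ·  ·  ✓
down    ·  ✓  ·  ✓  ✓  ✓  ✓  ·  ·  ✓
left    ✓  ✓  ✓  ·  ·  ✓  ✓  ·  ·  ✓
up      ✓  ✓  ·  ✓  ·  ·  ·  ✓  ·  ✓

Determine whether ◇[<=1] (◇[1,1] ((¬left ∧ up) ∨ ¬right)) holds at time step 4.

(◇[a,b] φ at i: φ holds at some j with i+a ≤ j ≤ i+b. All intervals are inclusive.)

Does not hold

Check ◇[1,1] ((¬left ∧ up) ∨ ¬right) at each j in [4,5]:
  j=4: fails (none in [5,5])
  j=5: fails (none in [6,6])
No position in the window satisfies it → formula fails.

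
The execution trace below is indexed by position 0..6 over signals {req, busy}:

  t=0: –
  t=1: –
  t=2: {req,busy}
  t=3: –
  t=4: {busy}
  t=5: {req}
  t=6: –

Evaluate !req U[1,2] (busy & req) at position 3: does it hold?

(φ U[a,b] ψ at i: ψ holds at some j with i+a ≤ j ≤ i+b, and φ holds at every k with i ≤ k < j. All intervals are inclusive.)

Need some j in [4,5] with (busy & req), and !req at every k in [3,j-1].
  j=4: (busy & req) false.
  j=5: (busy & req) false.
No j in the window works → until fails.

No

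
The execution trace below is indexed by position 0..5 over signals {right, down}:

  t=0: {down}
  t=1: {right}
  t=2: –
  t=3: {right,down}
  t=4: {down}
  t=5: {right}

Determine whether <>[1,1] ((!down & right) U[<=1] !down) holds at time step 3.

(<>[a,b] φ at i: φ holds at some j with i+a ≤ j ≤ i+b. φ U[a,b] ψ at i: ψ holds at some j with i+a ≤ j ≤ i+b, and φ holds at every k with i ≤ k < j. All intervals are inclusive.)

Check ((!down & right) U[<=1] !down) at each j in [4,4]:
  j=4: fails
No position in the window satisfies it → formula fails.

No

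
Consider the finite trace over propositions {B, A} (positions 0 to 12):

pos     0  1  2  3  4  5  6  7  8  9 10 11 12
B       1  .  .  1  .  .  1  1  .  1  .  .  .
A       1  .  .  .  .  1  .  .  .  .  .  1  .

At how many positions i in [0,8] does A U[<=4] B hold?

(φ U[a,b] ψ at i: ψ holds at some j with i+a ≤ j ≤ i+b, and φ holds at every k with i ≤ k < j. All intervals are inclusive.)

5

Evaluate at each i in [0,8]:
  i=0: ✓ (rhs at j=0)
  i=1: ✗ (lhs fails at k=1 before rhs at j=3)
  i=2: ✗ (lhs fails at k=2 before rhs at j=3)
  i=3: ✓ (rhs at j=3)
  i=4: ✗ (lhs fails at k=4 before rhs at j=6)
  i=5: ✓ (rhs at j=6; lhs holds on [5,5])
  i=6: ✓ (rhs at j=6)
  i=7: ✓ (rhs at j=7)
  i=8: ✗ (lhs fails at k=8 before rhs at j=9)
Positions where it holds: {0, 3, 5, 6, 7} → 5.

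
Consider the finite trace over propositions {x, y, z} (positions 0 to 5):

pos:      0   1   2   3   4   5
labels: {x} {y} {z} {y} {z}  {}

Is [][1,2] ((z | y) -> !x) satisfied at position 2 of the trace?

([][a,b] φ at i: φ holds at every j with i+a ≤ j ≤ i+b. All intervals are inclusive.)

Yes

Check ((z | y) -> !x) at every j in [3,4]:
  j=3: antecedent true; consequent true → ✓
  j=4: antecedent true; consequent true → ✓
All positions satisfy it → formula holds.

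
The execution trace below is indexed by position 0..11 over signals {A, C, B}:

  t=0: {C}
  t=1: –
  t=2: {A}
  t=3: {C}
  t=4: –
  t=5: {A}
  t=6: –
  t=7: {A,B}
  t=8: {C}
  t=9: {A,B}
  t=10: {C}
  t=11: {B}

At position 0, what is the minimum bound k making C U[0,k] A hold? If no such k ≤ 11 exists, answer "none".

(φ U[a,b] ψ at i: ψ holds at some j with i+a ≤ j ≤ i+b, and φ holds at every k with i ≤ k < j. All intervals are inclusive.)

Need earliest j ≥ 0 with A, and C at every k in [0,j-1].
  j=0: rhs fails.
  j=1: rhs fails.
  j=2: rhs holds but lhs fails at k=1.
  j=3: rhs fails.
  j=4: rhs fails.
  j=5: rhs holds but lhs fails at k=1.
  j=6: rhs fails.
  j=7: rhs holds but lhs fails at k=1.
  j=8: rhs fails.
  j=9: rhs holds but lhs fails at k=1.
  j=10: rhs fails.
  j=11: rhs fails.
No witness within the range → none.

none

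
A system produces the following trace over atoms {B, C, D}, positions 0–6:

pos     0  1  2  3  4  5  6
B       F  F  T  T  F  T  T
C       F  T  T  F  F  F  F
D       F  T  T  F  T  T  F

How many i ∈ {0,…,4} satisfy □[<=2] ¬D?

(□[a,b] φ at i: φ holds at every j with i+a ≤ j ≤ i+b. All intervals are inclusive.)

0

Evaluate at each i in [0,4]:
  i=0: ✗ (fails at j=1)
  i=1: ✗ (fails at j=1)
  i=2: ✗ (fails at j=2)
  i=3: ✗ (fails at j=4)
  i=4: ✗ (fails at j=4)
Positions where it holds: {} → 0.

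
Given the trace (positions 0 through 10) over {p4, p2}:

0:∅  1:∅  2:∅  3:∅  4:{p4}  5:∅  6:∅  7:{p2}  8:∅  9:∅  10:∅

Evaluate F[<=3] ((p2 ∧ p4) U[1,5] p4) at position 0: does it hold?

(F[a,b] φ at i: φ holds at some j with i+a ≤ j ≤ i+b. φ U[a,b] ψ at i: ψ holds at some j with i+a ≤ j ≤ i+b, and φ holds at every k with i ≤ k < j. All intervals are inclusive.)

Check ((p2 ∧ p4) U[1,5] p4) at each j in [0,3]:
  j=0: fails
  j=1: fails
  j=2: fails
  j=3: fails
No position in the window satisfies it → formula fails.

Does not hold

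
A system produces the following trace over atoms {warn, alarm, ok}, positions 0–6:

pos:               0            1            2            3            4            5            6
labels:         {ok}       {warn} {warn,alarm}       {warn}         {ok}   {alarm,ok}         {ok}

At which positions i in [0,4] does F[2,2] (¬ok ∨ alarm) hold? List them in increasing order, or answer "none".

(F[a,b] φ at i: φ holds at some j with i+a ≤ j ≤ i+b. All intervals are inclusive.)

0, 1, 3

Evaluate at each i in [0,4]:
  i=0: ✓ (witness j=2)
  i=1: ✓ (witness j=3)
  i=2: ✗ (none in [4,4])
  i=3: ✓ (witness j=5)
  i=4: ✗ (none in [6,6])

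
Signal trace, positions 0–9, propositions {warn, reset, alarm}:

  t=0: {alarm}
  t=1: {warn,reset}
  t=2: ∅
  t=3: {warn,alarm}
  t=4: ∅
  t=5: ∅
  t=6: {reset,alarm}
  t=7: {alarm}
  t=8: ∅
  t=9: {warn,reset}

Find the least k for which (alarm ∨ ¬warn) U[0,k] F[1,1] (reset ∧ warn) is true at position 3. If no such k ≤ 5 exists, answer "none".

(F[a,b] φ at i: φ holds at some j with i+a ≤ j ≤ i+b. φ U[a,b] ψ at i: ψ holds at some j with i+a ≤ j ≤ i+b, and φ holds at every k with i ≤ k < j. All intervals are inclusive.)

5

Need earliest j ≥ 3 with F[1,1] (reset ∧ warn), and (alarm ∨ ¬warn) at every k in [3,j-1].
  j=3: rhs fails.
  j=4: rhs fails.
  j=5: rhs fails.
  j=6: rhs fails.
  j=7: rhs fails.
  j=8: rhs holds; lhs holds on [3,7]. k = 5.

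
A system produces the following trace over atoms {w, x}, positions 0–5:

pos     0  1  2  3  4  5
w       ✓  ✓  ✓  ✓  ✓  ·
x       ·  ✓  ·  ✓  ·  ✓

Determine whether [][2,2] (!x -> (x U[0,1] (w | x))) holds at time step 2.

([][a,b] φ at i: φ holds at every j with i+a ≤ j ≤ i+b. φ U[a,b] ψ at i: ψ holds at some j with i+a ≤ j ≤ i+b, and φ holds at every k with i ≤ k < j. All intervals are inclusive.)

Check (!x -> (x U[0,1] (w | x))) at every j in [4,4]:
  j=4: antecedent true; consequent holds → ✓
All positions satisfy it → formula holds.

Holds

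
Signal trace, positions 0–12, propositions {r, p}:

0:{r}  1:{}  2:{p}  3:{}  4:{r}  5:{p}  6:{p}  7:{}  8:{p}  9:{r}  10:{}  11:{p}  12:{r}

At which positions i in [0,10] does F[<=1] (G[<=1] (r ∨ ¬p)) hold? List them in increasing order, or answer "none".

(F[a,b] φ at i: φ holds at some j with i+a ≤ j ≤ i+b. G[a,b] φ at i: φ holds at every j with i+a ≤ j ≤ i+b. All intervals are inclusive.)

0, 2, 3, 8, 9

Evaluate at each i in [0,10]:
  i=0: ✓ (witness j=0)
  i=1: ✗ (none in [1,2])
  i=2: ✓ (witness j=3)
  i=3: ✓ (witness j=3)
  i=4: ✗ (none in [4,5])
  i=5: ✗ (none in [5,6])
  i=6: ✗ (none in [6,7])
  i=7: ✗ (none in [7,8])
  i=8: ✓ (witness j=9)
  i=9: ✓ (witness j=9)
  i=10: ✗ (none in [10,11])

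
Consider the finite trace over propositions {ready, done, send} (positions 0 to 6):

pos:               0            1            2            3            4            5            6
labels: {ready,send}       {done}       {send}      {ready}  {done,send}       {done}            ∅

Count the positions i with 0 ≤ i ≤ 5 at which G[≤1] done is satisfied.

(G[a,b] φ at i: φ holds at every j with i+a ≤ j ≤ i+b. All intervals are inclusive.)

Evaluate at each i in [0,5]:
  i=0: ✗ (fails at j=0)
  i=1: ✗ (fails at j=2)
  i=2: ✗ (fails at j=2)
  i=3: ✗ (fails at j=3)
  i=4: ✓ (all of [4,5])
  i=5: ✗ (fails at j=6)
Positions where it holds: {4} → 1.

1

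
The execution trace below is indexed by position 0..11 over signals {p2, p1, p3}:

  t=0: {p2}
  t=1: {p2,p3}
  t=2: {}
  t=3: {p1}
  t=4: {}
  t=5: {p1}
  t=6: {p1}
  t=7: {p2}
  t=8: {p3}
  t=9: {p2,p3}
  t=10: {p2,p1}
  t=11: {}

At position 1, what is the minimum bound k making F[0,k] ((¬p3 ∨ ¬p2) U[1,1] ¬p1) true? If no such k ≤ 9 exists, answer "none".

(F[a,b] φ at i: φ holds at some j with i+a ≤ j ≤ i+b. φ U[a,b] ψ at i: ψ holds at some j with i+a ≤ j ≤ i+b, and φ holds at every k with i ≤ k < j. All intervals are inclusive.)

Scan j = 1,2,… for ((¬p3 ∨ ¬p2) U[1,1] ¬p1):
  j=1: fails
  j=2: fails
  j=3: holds
First hit at j=3, so smallest k = 3-1 = 2.

2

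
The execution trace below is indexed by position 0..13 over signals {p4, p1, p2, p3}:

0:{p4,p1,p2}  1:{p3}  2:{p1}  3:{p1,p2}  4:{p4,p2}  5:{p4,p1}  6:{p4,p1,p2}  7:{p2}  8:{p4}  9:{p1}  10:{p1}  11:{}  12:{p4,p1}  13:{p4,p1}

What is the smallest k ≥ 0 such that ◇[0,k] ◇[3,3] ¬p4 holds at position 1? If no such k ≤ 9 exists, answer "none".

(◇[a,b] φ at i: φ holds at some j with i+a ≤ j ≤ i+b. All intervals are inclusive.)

Scan j = 1,2,… for ◇[3,3] ¬p4:
  j=1: fails
  j=2: fails
  j=3: fails
  j=4: holds
First hit at j=4, so smallest k = 4-1 = 3.

3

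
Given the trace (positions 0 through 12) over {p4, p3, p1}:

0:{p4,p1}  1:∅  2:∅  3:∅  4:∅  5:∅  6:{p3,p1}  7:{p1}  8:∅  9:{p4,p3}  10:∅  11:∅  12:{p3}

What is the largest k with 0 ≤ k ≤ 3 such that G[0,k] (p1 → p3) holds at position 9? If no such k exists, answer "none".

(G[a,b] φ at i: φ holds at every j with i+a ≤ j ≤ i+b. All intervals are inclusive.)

(p1 → p3) must hold from j=9 onward; find where it first fails.
  j=9: holds
  j=10: holds
  j=11: holds
  j=12: holds
Holds through j=12; largest k = 3.

3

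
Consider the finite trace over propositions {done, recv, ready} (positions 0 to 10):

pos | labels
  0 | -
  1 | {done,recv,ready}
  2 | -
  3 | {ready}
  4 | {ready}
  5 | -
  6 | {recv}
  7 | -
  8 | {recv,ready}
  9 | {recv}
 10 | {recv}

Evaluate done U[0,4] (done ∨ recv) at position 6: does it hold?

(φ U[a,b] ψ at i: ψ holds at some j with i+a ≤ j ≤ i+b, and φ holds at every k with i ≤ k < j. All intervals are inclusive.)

Need some j in [6,10] with (done ∨ recv), and done at every k in [6,j-1].
  j=6: (done ∨ recv) holds; no prefix to check → satisfied.

Holds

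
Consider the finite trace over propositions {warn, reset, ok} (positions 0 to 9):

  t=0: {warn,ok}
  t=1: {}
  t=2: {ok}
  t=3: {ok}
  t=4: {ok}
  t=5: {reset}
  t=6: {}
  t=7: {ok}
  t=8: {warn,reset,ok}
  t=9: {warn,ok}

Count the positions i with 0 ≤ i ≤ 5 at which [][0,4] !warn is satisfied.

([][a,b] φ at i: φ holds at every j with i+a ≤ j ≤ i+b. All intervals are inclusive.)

Evaluate at each i in [0,5]:
  i=0: ✗ (fails at j=0)
  i=1: ✓ (all of [1,5])
  i=2: ✓ (all of [2,6])
  i=3: ✓ (all of [3,7])
  i=4: ✗ (fails at j=8)
  i=5: ✗ (fails at j=8)
Positions where it holds: {1, 2, 3} → 3.

3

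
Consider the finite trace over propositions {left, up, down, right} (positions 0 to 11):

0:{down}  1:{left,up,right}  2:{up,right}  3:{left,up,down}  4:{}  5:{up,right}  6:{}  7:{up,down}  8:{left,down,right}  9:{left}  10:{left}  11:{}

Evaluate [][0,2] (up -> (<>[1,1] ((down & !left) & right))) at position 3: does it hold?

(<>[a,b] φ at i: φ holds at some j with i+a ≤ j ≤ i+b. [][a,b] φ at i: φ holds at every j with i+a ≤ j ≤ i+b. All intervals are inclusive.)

Does not hold

Check (up -> (<>[1,1] ((down & !left) & right))) at every j in [3,5]:
  j=3: antecedent true; consequent fails (none in [4,4]) → ✗
  j=4: antecedent false → ✓
  j=5: antecedent true; consequent fails (none in [6,6]) → ✗
Fails at j=3 → formula fails.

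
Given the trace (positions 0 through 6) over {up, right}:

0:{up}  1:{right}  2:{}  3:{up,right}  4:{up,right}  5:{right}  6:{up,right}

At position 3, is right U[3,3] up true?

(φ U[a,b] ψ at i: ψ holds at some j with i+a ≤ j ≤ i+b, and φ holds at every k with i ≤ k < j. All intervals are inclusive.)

Need some j in [6,6] with up, and right at every k in [3,j-1].
  j=6: up holds; right holds at every k in [3,5] → satisfied.

Holds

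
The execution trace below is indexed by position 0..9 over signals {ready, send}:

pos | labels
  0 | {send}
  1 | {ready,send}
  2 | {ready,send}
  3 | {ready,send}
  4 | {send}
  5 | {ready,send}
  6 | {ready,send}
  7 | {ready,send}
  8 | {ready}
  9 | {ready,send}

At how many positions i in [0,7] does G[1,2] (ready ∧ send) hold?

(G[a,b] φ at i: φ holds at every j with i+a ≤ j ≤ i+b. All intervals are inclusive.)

4

Evaluate at each i in [0,7]:
  i=0: ✓ (all of [1,2])
  i=1: ✓ (all of [2,3])
  i=2: ✗ (fails at j=4)
  i=3: ✗ (fails at j=4)
  i=4: ✓ (all of [5,6])
  i=5: ✓ (all of [6,7])
  i=6: ✗ (fails at j=8)
  i=7: ✗ (fails at j=8)
Positions where it holds: {0, 1, 4, 5} → 4.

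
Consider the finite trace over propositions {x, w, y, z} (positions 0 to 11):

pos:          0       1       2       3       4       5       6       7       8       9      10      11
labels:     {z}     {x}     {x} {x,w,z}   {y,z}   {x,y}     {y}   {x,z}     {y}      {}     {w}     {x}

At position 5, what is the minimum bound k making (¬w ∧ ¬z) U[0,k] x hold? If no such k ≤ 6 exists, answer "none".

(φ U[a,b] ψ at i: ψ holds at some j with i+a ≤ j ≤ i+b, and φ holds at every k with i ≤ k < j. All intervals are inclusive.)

Need earliest j ≥ 5 with x, and (¬w ∧ ¬z) at every k in [5,j-1].
  j=5: rhs holds (empty prefix). k = 0.

0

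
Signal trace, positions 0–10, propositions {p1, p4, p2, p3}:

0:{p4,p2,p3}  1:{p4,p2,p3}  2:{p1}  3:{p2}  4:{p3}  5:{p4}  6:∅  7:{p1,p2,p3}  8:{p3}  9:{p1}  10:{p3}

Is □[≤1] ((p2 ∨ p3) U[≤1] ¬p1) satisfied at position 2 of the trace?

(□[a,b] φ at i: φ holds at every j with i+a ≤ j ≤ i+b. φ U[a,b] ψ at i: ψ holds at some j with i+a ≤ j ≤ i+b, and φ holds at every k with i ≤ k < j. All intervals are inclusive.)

Check ((p2 ∨ p3) U[≤1] ¬p1) at every j in [2,3]:
  j=2: fails
  j=3: holds
Fails at j=2 → formula fails.

No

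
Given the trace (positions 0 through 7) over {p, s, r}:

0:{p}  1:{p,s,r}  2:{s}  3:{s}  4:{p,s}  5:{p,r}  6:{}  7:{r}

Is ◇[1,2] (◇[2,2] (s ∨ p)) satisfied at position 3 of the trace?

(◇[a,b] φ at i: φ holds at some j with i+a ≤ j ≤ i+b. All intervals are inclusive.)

Check ◇[2,2] (s ∨ p) at each j in [4,5]:
  j=4: fails (none in [6,6])
  j=5: fails (none in [7,7])
No position in the window satisfies it → formula fails.

No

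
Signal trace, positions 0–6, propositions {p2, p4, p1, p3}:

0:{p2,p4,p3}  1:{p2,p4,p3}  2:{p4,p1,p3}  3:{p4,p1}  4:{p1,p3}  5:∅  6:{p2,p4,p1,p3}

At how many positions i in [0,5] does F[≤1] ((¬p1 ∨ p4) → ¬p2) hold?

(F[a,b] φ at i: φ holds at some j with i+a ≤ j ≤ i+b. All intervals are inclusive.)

Evaluate at each i in [0,5]:
  i=0: ✗ (none in [0,1])
  i=1: ✓ (witness j=2)
  i=2: ✓ (witness j=2)
  i=3: ✓ (witness j=3)
  i=4: ✓ (witness j=4)
  i=5: ✓ (witness j=5)
Positions where it holds: {1, 2, 3, 4, 5} → 5.

5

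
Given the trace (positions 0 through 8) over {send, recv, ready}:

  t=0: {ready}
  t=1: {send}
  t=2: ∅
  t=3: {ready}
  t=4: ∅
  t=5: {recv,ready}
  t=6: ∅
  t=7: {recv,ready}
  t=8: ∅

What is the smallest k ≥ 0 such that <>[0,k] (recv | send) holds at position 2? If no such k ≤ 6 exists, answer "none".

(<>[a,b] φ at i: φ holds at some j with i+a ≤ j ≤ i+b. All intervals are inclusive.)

3

Scan j = 2,3,… for (recv | send):
  j=2: fails
  j=3: fails
  j=4: fails
  j=5: holds
First hit at j=5, so smallest k = 5-2 = 3.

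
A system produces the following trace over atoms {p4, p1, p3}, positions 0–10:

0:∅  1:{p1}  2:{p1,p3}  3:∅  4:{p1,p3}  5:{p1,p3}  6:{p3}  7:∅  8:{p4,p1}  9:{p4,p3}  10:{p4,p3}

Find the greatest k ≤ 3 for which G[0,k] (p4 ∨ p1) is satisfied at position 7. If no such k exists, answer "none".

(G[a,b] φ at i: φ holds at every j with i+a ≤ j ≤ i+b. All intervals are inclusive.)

(p4 ∨ p1) must hold from j=7 onward; find where it first fails.
  j=7: fails → no k works.

none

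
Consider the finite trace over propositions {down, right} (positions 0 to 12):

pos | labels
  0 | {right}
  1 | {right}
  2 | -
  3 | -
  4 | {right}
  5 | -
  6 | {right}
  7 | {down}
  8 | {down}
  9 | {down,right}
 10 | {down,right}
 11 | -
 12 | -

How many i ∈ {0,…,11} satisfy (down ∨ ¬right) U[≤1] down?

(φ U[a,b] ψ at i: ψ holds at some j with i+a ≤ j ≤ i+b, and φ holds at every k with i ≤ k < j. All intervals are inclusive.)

Evaluate at each i in [0,11]:
  i=0: ✗ (no rhs in [0,1])
  i=1: ✗ (no rhs in [1,2])
  i=2: ✗ (no rhs in [2,3])
  i=3: ✗ (no rhs in [3,4])
  i=4: ✗ (no rhs in [4,5])
  i=5: ✗ (no rhs in [5,6])
  i=6: ✗ (lhs fails at k=6 before rhs at j=7)
  i=7: ✓ (rhs at j=7)
  i=8: ✓ (rhs at j=8)
  i=9: ✓ (rhs at j=9)
  i=10: ✓ (rhs at j=10)
  i=11: ✗ (no rhs in [11,12])
Positions where it holds: {7, 8, 9, 10} → 4.

4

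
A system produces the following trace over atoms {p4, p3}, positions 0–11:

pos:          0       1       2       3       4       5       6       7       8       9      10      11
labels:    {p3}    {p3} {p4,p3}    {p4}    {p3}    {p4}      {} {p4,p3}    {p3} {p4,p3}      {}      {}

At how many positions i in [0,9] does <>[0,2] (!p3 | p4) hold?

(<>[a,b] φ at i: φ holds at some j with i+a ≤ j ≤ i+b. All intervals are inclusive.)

Evaluate at each i in [0,9]:
  i=0: ✓ (witness j=2)
  i=1: ✓ (witness j=2)
  i=2: ✓ (witness j=2)
  i=3: ✓ (witness j=3)
  i=4: ✓ (witness j=5)
  i=5: ✓ (witness j=5)
  i=6: ✓ (witness j=6)
  i=7: ✓ (witness j=7)
  i=8: ✓ (witness j=9)
  i=9: ✓ (witness j=9)
Positions where it holds: {0, 1, 2, 3, 4, 5, 6, 7, 8, 9} → 10.

10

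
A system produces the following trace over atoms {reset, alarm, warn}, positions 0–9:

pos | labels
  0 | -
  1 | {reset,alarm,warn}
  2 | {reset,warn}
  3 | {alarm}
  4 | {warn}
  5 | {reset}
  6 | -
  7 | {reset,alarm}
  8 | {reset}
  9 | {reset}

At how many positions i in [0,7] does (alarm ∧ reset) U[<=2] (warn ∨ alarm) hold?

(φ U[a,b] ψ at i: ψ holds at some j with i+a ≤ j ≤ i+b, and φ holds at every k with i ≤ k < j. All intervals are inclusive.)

5

Evaluate at each i in [0,7]:
  i=0: ✗ (lhs fails at k=0 before rhs at j=1)
  i=1: ✓ (rhs at j=1)
  i=2: ✓ (rhs at j=2)
  i=3: ✓ (rhs at j=3)
  i=4: ✓ (rhs at j=4)
  i=5: ✗ (lhs fails at k=5 before rhs at j=7)
  i=6: ✗ (lhs fails at k=6 before rhs at j=7)
  i=7: ✓ (rhs at j=7)
Positions where it holds: {1, 2, 3, 4, 7} → 5.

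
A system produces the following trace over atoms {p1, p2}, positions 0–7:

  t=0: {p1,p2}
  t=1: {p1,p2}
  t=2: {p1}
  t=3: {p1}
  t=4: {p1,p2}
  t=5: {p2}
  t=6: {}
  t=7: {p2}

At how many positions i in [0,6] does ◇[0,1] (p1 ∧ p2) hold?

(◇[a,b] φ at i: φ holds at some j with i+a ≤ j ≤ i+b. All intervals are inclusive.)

Evaluate at each i in [0,6]:
  i=0: ✓ (witness j=0)
  i=1: ✓ (witness j=1)
  i=2: ✗ (none in [2,3])
  i=3: ✓ (witness j=4)
  i=4: ✓ (witness j=4)
  i=5: ✗ (none in [5,6])
  i=6: ✗ (none in [6,7])
Positions where it holds: {0, 1, 3, 4} → 4.

4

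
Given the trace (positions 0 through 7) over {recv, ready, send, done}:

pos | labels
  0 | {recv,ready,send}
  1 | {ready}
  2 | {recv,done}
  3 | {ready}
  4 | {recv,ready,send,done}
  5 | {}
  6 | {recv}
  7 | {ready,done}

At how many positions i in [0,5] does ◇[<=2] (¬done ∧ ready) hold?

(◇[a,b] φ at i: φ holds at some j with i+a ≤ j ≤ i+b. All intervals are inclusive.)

4

Evaluate at each i in [0,5]:
  i=0: ✓ (witness j=0)
  i=1: ✓ (witness j=1)
  i=2: ✓ (witness j=3)
  i=3: ✓ (witness j=3)
  i=4: ✗ (none in [4,6])
  i=5: ✗ (none in [5,7])
Positions where it holds: {0, 1, 2, 3} → 4.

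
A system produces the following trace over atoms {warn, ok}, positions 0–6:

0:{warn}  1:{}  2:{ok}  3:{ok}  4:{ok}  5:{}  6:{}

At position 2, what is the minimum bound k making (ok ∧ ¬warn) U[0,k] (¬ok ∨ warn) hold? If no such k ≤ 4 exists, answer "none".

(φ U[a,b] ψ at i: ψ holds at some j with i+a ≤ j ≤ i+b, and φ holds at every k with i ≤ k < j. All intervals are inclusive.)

Need earliest j ≥ 2 with (¬ok ∨ warn), and (ok ∧ ¬warn) at every k in [2,j-1].
  j=2: rhs fails.
  j=3: rhs fails.
  j=4: rhs fails.
  j=5: rhs holds; lhs holds on [2,4]. k = 3.

3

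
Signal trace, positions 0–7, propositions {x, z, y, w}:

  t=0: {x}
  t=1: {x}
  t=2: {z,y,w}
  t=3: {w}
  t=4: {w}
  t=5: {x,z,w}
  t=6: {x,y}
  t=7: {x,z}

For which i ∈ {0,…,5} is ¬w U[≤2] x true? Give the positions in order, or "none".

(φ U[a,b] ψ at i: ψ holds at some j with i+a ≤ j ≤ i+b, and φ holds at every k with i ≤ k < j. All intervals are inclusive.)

0, 1, 5

Evaluate at each i in [0,5]:
  i=0: ✓ (rhs at j=0)
  i=1: ✓ (rhs at j=1)
  i=2: ✗ (no rhs in [2,4])
  i=3: ✗ (lhs fails at k=3 before rhs at j=5)
  i=4: ✗ (lhs fails at k=4 before rhs at j=5)
  i=5: ✓ (rhs at j=5)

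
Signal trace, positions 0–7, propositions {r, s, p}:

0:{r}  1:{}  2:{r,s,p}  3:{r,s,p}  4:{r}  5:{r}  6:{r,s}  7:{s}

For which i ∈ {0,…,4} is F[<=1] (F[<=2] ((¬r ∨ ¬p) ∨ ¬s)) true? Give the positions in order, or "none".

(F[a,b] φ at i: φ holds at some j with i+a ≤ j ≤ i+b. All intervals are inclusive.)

0, 1, 2, 3, 4

Evaluate at each i in [0,4]:
  i=0: ✓ (witness j=0)
  i=1: ✓ (witness j=1)
  i=2: ✓ (witness j=2)
  i=3: ✓ (witness j=3)
  i=4: ✓ (witness j=4)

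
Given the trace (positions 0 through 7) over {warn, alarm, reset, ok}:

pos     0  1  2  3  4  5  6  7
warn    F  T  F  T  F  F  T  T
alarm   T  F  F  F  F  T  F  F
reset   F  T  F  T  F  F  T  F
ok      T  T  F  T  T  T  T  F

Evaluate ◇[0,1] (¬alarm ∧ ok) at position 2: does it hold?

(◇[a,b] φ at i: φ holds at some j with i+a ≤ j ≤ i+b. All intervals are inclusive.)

Check (¬alarm ∧ ok) at each j in [2,3]:
  j=2: false
  j=3: true
Found at j=3 → formula holds.

Holds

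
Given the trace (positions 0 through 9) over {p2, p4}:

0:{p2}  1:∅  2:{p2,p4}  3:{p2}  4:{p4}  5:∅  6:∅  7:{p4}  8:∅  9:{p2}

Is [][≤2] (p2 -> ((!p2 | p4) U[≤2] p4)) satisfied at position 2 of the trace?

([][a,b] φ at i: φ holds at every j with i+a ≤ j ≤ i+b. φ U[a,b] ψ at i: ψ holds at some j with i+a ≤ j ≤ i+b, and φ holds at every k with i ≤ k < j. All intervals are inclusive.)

No

Check (p2 -> ((!p2 | p4) U[≤2] p4)) at every j in [2,4]:
  j=2: antecedent true; consequent holds → ✓
  j=3: antecedent true; consequent fails → ✗
  j=4: antecedent false → ✓
Fails at j=3 → formula fails.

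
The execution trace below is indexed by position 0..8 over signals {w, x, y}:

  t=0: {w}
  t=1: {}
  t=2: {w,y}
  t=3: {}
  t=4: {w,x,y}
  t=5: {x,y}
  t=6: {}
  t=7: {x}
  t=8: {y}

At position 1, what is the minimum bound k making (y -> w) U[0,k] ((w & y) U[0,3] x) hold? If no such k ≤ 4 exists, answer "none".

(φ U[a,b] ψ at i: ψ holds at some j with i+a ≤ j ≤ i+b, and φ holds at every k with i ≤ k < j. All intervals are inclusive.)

Need earliest j ≥ 1 with ((w & y) U[0,3] x), and (y -> w) at every k in [1,j-1].
  j=1: rhs fails.
  j=2: rhs fails.
  j=3: rhs fails.
  j=4: rhs holds; lhs holds on [1,3]. k = 3.

3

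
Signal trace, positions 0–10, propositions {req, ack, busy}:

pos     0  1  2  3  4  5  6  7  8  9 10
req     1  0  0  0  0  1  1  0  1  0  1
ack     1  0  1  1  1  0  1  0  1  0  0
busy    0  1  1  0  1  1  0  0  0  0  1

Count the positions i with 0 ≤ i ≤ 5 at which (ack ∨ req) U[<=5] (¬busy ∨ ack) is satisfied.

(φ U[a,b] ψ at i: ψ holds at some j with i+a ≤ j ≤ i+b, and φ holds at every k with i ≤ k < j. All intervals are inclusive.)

5

Evaluate at each i in [0,5]:
  i=0: ✓ (rhs at j=0)
  i=1: ✗ (lhs fails at k=1 before rhs at j=2)
  i=2: ✓ (rhs at j=2)
  i=3: ✓ (rhs at j=3)
  i=4: ✓ (rhs at j=4)
  i=5: ✓ (rhs at j=6; lhs holds on [5,5])
Positions where it holds: {0, 2, 3, 4, 5} → 5.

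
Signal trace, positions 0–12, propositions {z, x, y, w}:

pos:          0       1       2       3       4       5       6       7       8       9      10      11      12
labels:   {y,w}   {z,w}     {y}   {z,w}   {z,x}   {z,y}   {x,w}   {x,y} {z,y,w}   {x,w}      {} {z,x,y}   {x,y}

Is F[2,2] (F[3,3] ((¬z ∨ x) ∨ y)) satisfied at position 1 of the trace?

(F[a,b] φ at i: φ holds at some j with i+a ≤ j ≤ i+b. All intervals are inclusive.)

Holds

Check F[3,3] ((¬z ∨ x) ∨ y) at each j in [3,3]:
  j=3: holds (witness at 6)
Found at j=3 → formula holds.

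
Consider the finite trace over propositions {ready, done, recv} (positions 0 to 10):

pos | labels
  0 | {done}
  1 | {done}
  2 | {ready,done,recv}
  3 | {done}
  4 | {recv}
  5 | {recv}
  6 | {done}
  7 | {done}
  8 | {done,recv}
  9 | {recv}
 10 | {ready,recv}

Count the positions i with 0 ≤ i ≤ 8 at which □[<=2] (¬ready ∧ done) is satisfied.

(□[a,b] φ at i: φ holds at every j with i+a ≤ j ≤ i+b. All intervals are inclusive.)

1

Evaluate at each i in [0,8]:
  i=0: ✗ (fails at j=2)
  i=1: ✗ (fails at j=2)
  i=2: ✗ (fails at j=2)
  i=3: ✗ (fails at j=4)
  i=4: ✗ (fails at j=4)
  i=5: ✗ (fails at j=5)
  i=6: ✓ (all of [6,8])
  i=7: ✗ (fails at j=9)
  i=8: ✗ (fails at j=9)
Positions where it holds: {6} → 1.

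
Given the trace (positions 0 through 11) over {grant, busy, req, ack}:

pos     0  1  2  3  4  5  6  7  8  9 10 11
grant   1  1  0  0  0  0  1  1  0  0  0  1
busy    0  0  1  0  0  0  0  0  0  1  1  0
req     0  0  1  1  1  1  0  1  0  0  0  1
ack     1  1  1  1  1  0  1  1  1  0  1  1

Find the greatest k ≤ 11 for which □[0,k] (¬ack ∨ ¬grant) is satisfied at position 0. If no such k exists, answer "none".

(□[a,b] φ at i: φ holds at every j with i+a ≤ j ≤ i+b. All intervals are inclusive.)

none

(¬ack ∨ ¬grant) must hold from j=0 onward; find where it first fails.
  j=0: fails → no k works.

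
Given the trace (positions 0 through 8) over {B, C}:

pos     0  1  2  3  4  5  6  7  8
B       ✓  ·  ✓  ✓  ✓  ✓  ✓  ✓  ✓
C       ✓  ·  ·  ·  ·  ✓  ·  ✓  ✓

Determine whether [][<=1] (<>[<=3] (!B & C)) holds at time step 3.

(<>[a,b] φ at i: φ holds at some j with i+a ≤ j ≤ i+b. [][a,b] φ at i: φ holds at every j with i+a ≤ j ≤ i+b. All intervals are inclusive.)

Does not hold

Check <>[<=3] (!B & C) at every j in [3,4]:
  j=3: fails (none in [3,6])
  j=4: fails (none in [4,7])
Fails at j=3 → formula fails.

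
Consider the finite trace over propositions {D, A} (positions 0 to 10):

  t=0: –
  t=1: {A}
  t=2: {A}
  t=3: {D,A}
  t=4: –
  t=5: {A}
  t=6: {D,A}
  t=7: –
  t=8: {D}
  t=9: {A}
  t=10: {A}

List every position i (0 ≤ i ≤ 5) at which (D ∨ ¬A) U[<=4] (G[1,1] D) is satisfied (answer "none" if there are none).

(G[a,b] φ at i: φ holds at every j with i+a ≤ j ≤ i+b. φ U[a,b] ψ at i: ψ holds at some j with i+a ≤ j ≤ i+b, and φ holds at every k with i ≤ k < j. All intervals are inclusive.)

2, 3, 4, 5

Evaluate at each i in [0,5]:
  i=0: ✗ (lhs fails at k=1 before rhs at j=2)
  i=1: ✗ (lhs fails at k=1 before rhs at j=2)
  i=2: ✓ (rhs at j=2)
  i=3: ✓ (rhs at j=5; lhs holds on [3,4])
  i=4: ✓ (rhs at j=5; lhs holds on [4,4])
  i=5: ✓ (rhs at j=5)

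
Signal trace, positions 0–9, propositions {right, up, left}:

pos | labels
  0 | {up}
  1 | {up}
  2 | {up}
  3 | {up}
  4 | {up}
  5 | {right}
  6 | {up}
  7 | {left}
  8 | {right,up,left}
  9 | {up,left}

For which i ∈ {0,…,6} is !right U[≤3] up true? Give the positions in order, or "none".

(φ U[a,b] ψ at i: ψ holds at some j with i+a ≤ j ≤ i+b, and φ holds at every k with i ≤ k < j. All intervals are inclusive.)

0, 1, 2, 3, 4, 6

Evaluate at each i in [0,6]:
  i=0: ✓ (rhs at j=0)
  i=1: ✓ (rhs at j=1)
  i=2: ✓ (rhs at j=2)
  i=3: ✓ (rhs at j=3)
  i=4: ✓ (rhs at j=4)
  i=5: ✗ (lhs fails at k=5 before rhs at j=6)
  i=6: ✓ (rhs at j=6)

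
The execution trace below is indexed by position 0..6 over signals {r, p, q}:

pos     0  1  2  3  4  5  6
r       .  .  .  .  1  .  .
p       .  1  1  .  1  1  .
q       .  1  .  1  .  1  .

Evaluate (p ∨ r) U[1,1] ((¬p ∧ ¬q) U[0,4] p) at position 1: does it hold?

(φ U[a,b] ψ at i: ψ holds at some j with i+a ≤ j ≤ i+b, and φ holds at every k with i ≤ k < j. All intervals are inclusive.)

True

Need some j in [2,2] with ((¬p ∧ ¬q) U[0,4] p), and (p ∨ r) at every k in [1,j-1].
  j=2: ((¬p ∧ ¬q) U[0,4] p) holds; (p ∨ r) holds at every k in [1,1] → satisfied.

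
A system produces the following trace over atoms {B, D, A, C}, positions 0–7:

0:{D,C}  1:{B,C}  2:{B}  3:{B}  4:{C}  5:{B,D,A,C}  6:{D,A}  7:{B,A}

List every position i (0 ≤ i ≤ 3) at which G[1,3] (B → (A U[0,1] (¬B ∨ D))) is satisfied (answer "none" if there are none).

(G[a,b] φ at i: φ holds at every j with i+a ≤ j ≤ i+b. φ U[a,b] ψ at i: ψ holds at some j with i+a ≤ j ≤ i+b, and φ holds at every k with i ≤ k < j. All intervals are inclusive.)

Evaluate at each i in [0,3]:
  i=0: ✗ (fails at j=1)
  i=1: ✗ (fails at j=2)
  i=2: ✗ (fails at j=3)
  i=3: ✓ (all of [4,6])

3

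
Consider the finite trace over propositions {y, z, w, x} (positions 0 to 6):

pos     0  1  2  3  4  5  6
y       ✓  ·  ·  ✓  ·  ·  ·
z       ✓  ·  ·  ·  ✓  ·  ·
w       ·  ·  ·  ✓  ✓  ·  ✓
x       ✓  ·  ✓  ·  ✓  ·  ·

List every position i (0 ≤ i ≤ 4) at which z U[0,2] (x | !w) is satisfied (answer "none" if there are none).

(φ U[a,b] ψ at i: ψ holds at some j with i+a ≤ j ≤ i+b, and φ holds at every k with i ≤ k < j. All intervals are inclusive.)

0, 1, 2, 4

Evaluate at each i in [0,4]:
  i=0: ✓ (rhs at j=0)
  i=1: ✓ (rhs at j=1)
  i=2: ✓ (rhs at j=2)
  i=3: ✗ (lhs fails at k=3 before rhs at j=4)
  i=4: ✓ (rhs at j=4)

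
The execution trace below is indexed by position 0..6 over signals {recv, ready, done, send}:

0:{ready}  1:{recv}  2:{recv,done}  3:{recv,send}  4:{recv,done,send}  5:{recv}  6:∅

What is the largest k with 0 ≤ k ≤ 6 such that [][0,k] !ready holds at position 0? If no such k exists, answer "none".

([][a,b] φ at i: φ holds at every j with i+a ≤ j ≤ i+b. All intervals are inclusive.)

!ready must hold from j=0 onward; find where it first fails.
  j=0: fails → no k works.

none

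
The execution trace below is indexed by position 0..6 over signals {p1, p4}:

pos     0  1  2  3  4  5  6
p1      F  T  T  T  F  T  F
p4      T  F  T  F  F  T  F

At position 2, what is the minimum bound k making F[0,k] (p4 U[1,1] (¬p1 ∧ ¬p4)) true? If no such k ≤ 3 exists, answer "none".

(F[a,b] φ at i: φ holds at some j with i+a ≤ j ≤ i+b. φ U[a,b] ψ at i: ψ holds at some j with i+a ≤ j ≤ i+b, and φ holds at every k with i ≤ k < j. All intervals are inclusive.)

Scan j = 2,3,… for (p4 U[1,1] (¬p1 ∧ ¬p4)):
  j=2: fails
  j=3: fails
  j=4: fails
  j=5: holds
First hit at j=5, so smallest k = 5-2 = 3.

3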